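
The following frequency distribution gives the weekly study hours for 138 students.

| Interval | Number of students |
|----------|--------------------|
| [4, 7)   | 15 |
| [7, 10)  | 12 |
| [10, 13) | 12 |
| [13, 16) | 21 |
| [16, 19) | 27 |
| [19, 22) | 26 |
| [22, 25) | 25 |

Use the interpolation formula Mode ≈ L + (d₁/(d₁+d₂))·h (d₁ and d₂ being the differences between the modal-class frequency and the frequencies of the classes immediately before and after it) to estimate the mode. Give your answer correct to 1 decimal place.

18.6

Modal class: [16, 19) (highest frequency 27).
d₁ = 27 − 21 = 6, d₂ = 27 − 26 = 1
Mode ≈ 16 + (6/(6+1)) × 3 = 16 + 2.5714 = 18.5714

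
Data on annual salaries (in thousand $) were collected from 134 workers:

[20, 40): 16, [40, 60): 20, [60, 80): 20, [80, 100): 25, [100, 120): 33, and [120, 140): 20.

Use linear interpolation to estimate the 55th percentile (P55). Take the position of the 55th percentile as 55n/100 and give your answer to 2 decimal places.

Cumulative frequencies: 16, 36, 56, 81, 114, 134
n = 134; position = 55n/100 = 73.7.
This falls in the class [80, 100): L = 80, F = 56, f = 25, h = 20.
55th percentile ≈ 80 + ((73.7 − 56) / 25) × 20 = 94.1600

94.16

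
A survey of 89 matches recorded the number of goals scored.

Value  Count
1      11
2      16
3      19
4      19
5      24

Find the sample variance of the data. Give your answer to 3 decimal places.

Values: 1, 2, 3, 4, 5
n = 89, Σfx = 296, mean = 3.3258
Σfx² = 1150
Σf(x − x̄)² = Σfx² − (Σfx)²/n = 1150 − 296²/89 = 165.5506
Sample variance = 165.5506 / 88 = 1.8813

1.881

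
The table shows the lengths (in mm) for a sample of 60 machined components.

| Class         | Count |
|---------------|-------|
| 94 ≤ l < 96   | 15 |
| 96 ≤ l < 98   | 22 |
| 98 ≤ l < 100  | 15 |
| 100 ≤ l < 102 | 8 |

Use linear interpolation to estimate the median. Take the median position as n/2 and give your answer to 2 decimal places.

Cumulative frequencies: 15, 37, 52, 60
n = 60; position = n/2 = 30.
This falls in the class 96 ≤ l < 98: L = 96, F = 15, f = 22, h = 2.
Median ≈ 96 + ((30 − 15) / 22) × 2 = 97.3636

97.36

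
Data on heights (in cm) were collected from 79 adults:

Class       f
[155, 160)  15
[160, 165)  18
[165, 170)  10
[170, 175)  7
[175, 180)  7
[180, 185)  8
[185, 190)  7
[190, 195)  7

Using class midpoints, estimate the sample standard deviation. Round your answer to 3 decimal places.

Midpoints: 157.5, 162.5, 167.5, 172.5, 177.5, 182.5, 187.5, 192.5
n = 79, Σfm = 13532.5, mean = 171.2975
Σfm² = 2328743.75
Σf(m − x̄)² = Σfm² − (Σfm)²/n = 2328743.75 − 13532.5²/79 = 10660.7595
Sample variance = 10660.7595 / 78 = 136.6764
Standard deviation = √136.6764 = 11.6909

11.691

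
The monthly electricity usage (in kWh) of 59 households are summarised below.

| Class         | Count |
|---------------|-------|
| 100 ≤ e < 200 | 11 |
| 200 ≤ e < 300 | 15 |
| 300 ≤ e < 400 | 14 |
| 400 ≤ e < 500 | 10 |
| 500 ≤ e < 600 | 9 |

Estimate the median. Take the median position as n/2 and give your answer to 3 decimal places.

Cumulative frequencies: 11, 26, 40, 50, 59
n = 59; position = n/2 = 29.5.
This falls in the class 300 ≤ e < 400: L = 300, F = 26, f = 14, h = 100.
Median ≈ 300 + ((29.5 − 26) / 14) × 100 = 325.0000

325.000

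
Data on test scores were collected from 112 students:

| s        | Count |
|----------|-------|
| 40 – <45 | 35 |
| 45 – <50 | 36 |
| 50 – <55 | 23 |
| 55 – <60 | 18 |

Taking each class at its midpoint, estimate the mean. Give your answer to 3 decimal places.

48.571

Midpoints: 42.5, 47.5, 52.5, 57.5
Σfm = 35×42.5 + 36×47.5 + 23×52.5 + 18×57.5 = 5440
n = Σf = 112
Mean = 5440 / 112 = 48.5714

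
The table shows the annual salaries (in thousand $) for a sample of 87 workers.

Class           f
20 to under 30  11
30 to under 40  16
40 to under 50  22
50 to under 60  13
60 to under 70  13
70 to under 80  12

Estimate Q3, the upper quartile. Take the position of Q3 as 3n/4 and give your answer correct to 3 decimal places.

Cumulative frequencies: 11, 27, 49, 62, 75, 87
n = 87; position = 3n/4 = 65.25.
This falls in the class 60 to under 70: L = 60, F = 62, f = 13, h = 10.
Upper quartile ≈ 60 + ((65.25 − 62) / 13) × 10 = 62.5000

62.500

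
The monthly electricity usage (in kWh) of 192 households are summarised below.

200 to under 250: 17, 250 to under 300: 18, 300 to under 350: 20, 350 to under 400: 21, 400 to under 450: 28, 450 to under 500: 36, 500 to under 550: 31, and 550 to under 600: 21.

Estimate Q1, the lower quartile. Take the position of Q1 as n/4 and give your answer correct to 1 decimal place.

332.5

Cumulative frequencies: 17, 35, 55, 76, 104, 140, 171, 192
n = 192; position = n/4 = 48.
This falls in the class 300 to under 350: L = 300, F = 35, f = 20, h = 50.
Lower quartile ≈ 300 + ((48 − 35) / 20) × 50 = 332.5000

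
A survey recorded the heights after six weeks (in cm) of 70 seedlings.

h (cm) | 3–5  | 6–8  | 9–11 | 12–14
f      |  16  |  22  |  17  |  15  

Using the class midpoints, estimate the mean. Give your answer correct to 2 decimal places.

8.33

Midpoints: 4, 7, 10, 13
Σfm = 16×4 + 22×7 + 17×10 + 15×13 = 583
n = Σf = 70
Mean = 583 / 70 = 8.3286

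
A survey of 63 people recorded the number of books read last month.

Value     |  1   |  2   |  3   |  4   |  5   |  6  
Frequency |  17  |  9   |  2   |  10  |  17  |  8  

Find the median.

Cumulative frequencies: 17, 26, 28, 38, 55, 63
n = 63, so the median is the value in position (n+1)/2 = 32.
Position 32 falls at value 4.

4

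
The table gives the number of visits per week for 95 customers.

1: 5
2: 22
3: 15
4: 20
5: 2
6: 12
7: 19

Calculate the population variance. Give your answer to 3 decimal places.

Values: 1, 2, 3, 4, 5, 6, 7
n = 95, Σfx = 389, mean = 4.0947
Σfx² = 1961
Σf(x − x̄)² = Σfx² − (Σfx)²/n = 1961 − 389²/95 = 368.1474
Population variance = 368.1474 / 95 = 3.8752

3.875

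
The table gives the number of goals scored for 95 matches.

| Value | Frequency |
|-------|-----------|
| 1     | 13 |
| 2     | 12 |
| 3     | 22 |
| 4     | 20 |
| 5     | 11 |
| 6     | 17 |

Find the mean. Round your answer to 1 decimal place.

3.6

Values: 1, 2, 3, 4, 5, 6
Σfx = 13×1 + 12×2 + 22×3 + 20×4 + 11×5 + 17×6 = 340
n = Σf = 95
Mean = 340 / 95 = 3.5789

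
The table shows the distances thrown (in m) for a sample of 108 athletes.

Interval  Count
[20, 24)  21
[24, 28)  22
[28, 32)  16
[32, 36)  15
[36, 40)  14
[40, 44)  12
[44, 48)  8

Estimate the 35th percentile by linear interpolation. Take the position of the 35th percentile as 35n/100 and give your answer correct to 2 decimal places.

27.05

Cumulative frequencies: 21, 43, 59, 74, 88, 100, 108
n = 108; position = 35n/100 = 37.8.
This falls in the class [24, 28): L = 24, F = 21, f = 22, h = 4.
35th percentile ≈ 24 + ((37.8 − 21) / 22) × 4 = 27.0545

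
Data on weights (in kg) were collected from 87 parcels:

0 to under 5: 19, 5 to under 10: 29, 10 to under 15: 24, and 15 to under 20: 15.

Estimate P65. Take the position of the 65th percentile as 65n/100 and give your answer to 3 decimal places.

Cumulative frequencies: 19, 48, 72, 87
n = 87; position = 65n/100 = 56.55.
This falls in the class 10 to under 15: L = 10, F = 48, f = 24, h = 5.
65th percentile ≈ 10 + ((56.55 − 48) / 24) × 5 = 11.7812

11.781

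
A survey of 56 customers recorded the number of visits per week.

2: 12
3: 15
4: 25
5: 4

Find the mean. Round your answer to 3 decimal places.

3.375

Values: 2, 3, 4, 5
Σfx = 12×2 + 15×3 + 25×4 + 4×5 = 189
n = Σf = 56
Mean = 189 / 56 = 3.3750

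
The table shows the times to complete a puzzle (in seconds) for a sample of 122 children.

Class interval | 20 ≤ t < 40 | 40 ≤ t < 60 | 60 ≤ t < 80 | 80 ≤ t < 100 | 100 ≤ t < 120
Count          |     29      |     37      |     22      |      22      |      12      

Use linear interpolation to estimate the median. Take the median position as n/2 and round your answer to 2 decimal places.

Cumulative frequencies: 29, 66, 88, 110, 122
n = 122; position = n/2 = 61.
This falls in the class 40 ≤ t < 60: L = 40, F = 29, f = 37, h = 20.
Median ≈ 40 + ((61 − 29) / 37) × 20 = 57.2973

57.30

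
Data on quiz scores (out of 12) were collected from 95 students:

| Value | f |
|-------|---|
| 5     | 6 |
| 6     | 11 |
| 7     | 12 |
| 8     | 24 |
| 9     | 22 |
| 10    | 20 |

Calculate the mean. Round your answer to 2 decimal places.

Values: 5, 6, 7, 8, 9, 10
Σfx = 6×5 + 11×6 + 12×7 + 24×8 + 22×9 + 20×10 = 770
n = Σf = 95
Mean = 770 / 95 = 8.1053

8.11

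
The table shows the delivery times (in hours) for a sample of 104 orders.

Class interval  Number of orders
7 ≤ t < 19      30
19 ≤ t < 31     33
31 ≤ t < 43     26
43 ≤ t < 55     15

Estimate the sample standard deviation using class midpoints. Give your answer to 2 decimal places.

12.37

Midpoints: 13, 25, 37, 49
n = 104, Σfm = 2912, mean = 28.0000
Σfm² = 97304
Σf(m − x̄)² = Σfm² − (Σfm)²/n = 97304 − 2912²/104 = 15768.0000
Sample variance = 15768.0000 / 103 = 153.0874
Standard deviation = √153.0874 = 12.3728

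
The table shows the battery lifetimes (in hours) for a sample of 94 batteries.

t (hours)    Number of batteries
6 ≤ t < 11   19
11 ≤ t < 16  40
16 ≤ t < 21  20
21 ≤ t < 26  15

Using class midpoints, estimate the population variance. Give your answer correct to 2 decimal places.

Midpoints: 8.5, 13.5, 18.5, 23.5
n = 94, Σfm = 1424, mean = 15.1489
Σfm² = 23791.5
Σf(m − x̄)² = Σfm² − (Σfm)²/n = 23791.5 − 1424²/94 = 2219.4149
Population variance = 2219.4149 / 94 = 23.6108

23.61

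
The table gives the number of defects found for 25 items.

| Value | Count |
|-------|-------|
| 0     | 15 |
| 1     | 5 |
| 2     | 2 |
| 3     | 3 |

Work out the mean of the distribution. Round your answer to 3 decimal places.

0.720

Values: 0, 1, 2, 3
Σfx = 15×0 + 5×1 + 2×2 + 3×3 = 18
n = Σf = 25
Mean = 18 / 25 = 0.7200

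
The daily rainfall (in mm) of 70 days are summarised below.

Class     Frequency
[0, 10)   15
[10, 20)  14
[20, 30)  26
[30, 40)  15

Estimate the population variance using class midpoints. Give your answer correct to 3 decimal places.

109.980

Midpoints: 5, 15, 25, 35
n = 70, Σfm = 1460, mean = 20.8571
Σfm² = 38150
Σf(m − x̄)² = Σfm² − (Σfm)²/n = 38150 − 1460²/70 = 7698.5714
Population variance = 7698.5714 / 70 = 109.9796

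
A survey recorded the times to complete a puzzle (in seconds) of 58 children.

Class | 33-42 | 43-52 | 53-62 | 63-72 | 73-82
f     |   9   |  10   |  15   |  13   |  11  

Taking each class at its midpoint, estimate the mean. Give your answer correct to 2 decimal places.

58.71

Midpoints: 37.5, 47.5, 57.5, 67.5, 77.5
Σfm = 9×37.5 + 10×47.5 + 15×57.5 + 13×67.5 + 11×77.5 = 3405
n = Σf = 58
Mean = 3405 / 58 = 58.7069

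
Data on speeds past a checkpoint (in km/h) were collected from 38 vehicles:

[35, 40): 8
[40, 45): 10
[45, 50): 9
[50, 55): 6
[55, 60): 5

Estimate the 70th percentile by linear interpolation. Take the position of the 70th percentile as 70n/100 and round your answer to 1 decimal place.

Cumulative frequencies: 8, 18, 27, 33, 38
n = 38; position = 70n/100 = 26.6.
This falls in the class [45, 50): L = 45, F = 18, f = 9, h = 5.
70th percentile ≈ 45 + ((26.6 − 18) / 9) × 5 = 49.7778

49.8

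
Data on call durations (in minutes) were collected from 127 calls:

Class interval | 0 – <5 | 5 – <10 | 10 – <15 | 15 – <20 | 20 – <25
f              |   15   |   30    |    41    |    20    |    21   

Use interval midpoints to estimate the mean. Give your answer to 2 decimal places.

Midpoints: 2.5, 7.5, 12.5, 17.5, 22.5
Σfm = 15×2.5 + 30×7.5 + 41×12.5 + 20×17.5 + 21×22.5 = 1597.5
n = Σf = 127
Mean = 1597.5 / 127 = 12.5787

12.58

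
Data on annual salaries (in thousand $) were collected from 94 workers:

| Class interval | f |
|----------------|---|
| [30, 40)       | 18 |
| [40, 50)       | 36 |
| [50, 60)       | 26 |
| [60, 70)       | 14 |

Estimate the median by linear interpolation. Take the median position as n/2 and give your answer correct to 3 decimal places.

48.056

Cumulative frequencies: 18, 54, 80, 94
n = 94; position = n/2 = 47.
This falls in the class [40, 50): L = 40, F = 18, f = 36, h = 10.
Median ≈ 40 + ((47 − 18) / 36) × 10 = 48.0556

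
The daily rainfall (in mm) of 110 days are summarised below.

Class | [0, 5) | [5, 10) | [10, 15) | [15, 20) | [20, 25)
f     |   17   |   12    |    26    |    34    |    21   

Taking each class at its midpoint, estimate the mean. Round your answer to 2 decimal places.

13.86

Midpoints: 2.5, 7.5, 12.5, 17.5, 22.5
Σfm = 17×2.5 + 12×7.5 + 26×12.5 + 34×17.5 + 21×22.5 = 1525
n = Σf = 110
Mean = 1525 / 110 = 13.8636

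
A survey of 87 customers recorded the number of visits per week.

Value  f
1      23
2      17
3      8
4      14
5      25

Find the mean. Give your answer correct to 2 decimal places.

3.01

Values: 1, 2, 3, 4, 5
Σfx = 23×1 + 17×2 + 8×3 + 14×4 + 25×5 = 262
n = Σf = 87
Mean = 262 / 87 = 3.0115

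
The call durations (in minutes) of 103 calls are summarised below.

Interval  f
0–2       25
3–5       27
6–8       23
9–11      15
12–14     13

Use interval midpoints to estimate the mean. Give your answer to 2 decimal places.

Midpoints: 1, 4, 7, 10, 13
Σfm = 25×1 + 27×4 + 23×7 + 15×10 + 13×13 = 613
n = Σf = 103
Mean = 613 / 103 = 5.9515

5.95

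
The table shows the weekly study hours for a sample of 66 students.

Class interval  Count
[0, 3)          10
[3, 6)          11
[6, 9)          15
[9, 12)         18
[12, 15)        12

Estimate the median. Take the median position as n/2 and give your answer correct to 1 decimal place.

8.4

Cumulative frequencies: 10, 21, 36, 54, 66
n = 66; position = n/2 = 33.
This falls in the class [6, 9): L = 6, F = 21, f = 15, h = 3.
Median ≈ 6 + ((33 − 21) / 15) × 3 = 8.4000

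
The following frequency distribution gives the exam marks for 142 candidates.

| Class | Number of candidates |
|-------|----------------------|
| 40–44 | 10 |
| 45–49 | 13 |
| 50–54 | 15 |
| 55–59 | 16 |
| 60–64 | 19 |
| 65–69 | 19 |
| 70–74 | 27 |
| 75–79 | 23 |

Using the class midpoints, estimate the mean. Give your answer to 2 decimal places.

62.60

Midpoints: 42, 47, 52, 57, 62, 67, 72, 77
Σfm = 10×42 + 13×47 + 15×52 + 16×57 + 19×62 + 19×67 + 27×72 + 23×77 = 8889
n = Σf = 142
Mean = 8889 / 142 = 62.5986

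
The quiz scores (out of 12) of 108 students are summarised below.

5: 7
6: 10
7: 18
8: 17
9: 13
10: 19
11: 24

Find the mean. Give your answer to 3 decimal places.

8.593

Values: 5, 6, 7, 8, 9, 10, 11
Σfx = 7×5 + 10×6 + 18×7 + 17×8 + 13×9 + 19×10 + 24×11 = 928
n = Σf = 108
Mean = 928 / 108 = 8.5926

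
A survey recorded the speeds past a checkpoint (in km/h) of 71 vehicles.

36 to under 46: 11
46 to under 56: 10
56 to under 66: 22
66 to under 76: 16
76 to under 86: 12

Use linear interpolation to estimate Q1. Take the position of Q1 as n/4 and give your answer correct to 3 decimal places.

Cumulative frequencies: 11, 21, 43, 59, 71
n = 71; position = n/4 = 17.75.
This falls in the class 46 to under 56: L = 46, F = 11, f = 10, h = 10.
Lower quartile ≈ 46 + ((17.75 − 11) / 10) × 10 = 52.7500

52.750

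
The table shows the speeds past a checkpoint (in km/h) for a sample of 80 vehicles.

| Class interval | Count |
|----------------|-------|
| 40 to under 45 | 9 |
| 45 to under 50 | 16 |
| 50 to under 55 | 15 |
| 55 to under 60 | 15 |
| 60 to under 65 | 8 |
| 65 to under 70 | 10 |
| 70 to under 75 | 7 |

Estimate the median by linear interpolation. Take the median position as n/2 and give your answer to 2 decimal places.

55.00

Cumulative frequencies: 9, 25, 40, 55, 63, 73, 80
n = 80; position = n/2 = 40.
This falls in the class 50 to under 55: L = 50, F = 25, f = 15, h = 5.
Median ≈ 50 + ((40 − 25) / 15) × 5 = 55.0000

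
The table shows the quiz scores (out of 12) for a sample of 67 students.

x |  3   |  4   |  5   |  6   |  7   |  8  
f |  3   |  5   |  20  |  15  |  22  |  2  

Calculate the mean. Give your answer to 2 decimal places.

Values: 3, 4, 5, 6, 7, 8
Σfx = 3×3 + 5×4 + 20×5 + 15×6 + 22×7 + 2×8 = 389
n = Σf = 67
Mean = 389 / 67 = 5.8060

5.81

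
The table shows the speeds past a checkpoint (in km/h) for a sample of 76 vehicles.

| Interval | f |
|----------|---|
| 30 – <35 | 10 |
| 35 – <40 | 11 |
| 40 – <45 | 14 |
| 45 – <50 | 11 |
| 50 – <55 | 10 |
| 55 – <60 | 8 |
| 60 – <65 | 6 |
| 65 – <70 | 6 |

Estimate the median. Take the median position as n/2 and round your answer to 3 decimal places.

46.364

Cumulative frequencies: 10, 21, 35, 46, 56, 64, 70, 76
n = 76; position = n/2 = 38.
This falls in the class 45 – <50: L = 45, F = 35, f = 11, h = 5.
Median ≈ 45 + ((38 − 35) / 11) × 5 = 46.3636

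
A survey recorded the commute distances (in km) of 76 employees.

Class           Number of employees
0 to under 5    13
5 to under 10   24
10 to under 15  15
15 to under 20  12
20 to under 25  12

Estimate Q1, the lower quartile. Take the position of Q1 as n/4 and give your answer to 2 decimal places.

6.25

Cumulative frequencies: 13, 37, 52, 64, 76
n = 76; position = n/4 = 19.
This falls in the class 5 to under 10: L = 5, F = 13, f = 24, h = 5.
Lower quartile ≈ 5 + ((19 − 13) / 24) × 5 = 6.2500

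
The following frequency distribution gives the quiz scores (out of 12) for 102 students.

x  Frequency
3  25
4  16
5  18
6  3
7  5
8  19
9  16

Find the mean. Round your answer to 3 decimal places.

Values: 3, 4, 5, 6, 7, 8, 9
Σfx = 25×3 + 16×4 + 18×5 + 3×6 + 5×7 + 19×8 + 16×9 = 578
n = Σf = 102
Mean = 578 / 102 = 5.6667

5.667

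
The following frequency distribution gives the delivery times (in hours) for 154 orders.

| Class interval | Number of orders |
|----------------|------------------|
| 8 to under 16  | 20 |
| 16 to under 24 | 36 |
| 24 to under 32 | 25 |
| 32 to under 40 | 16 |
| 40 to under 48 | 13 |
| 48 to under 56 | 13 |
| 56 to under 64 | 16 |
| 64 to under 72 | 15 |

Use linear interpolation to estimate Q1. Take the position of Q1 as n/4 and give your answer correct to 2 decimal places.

Cumulative frequencies: 20, 56, 81, 97, 110, 123, 139, 154
n = 154; position = n/4 = 38.5.
This falls in the class 16 to under 24: L = 16, F = 20, f = 36, h = 8.
Lower quartile ≈ 16 + ((38.5 − 20) / 36) × 8 = 20.1111

20.11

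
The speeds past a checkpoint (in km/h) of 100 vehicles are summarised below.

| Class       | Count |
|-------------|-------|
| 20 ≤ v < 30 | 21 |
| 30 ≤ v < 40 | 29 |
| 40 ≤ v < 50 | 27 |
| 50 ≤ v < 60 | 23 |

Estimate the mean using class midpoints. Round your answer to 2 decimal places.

40.20

Midpoints: 25, 35, 45, 55
Σfm = 21×25 + 29×35 + 27×45 + 23×55 = 4020
n = Σf = 100
Mean = 4020 / 100 = 40.2000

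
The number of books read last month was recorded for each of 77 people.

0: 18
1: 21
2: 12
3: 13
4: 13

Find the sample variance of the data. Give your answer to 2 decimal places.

Values: 0, 1, 2, 3, 4
n = 77, Σfx = 136, mean = 1.7662
Σfx² = 394
Σf(x − x̄)² = Σfx² − (Σfx)²/n = 394 − 136²/77 = 153.7922
Sample variance = 153.7922 / 76 = 2.0236

2.02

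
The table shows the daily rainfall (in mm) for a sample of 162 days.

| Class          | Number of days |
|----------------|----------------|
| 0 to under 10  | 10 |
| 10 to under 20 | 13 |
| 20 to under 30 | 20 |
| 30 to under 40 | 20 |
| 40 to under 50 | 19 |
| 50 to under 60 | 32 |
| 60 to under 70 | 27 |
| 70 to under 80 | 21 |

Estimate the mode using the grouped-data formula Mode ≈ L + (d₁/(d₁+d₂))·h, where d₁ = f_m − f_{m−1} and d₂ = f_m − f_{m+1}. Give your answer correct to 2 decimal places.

57.22

Modal class: 50 to under 60 (highest frequency 32).
d₁ = 32 − 19 = 13, d₂ = 32 − 27 = 5
Mode ≈ 50 + (13/(13+5)) × 10 = 50 + 7.2222 = 57.2222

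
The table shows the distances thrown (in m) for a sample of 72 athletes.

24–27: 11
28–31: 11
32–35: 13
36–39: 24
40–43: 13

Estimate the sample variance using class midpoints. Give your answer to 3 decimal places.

Midpoints: 25.5, 29.5, 33.5, 37.5, 41.5
n = 72, Σfm = 2480, mean = 34.4444
Σfm² = 87454
Σf(m − x̄)² = Σfm² − (Σfm)²/n = 87454 − 2480²/72 = 2031.7778
Sample variance = 2031.7778 / 71 = 28.6166

28.617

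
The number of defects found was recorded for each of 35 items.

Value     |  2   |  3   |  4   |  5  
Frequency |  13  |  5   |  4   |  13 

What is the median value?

3

Cumulative frequencies: 13, 18, 22, 35
n = 35, so the median is the value in position (n+1)/2 = 18.
Position 18 falls at value 3.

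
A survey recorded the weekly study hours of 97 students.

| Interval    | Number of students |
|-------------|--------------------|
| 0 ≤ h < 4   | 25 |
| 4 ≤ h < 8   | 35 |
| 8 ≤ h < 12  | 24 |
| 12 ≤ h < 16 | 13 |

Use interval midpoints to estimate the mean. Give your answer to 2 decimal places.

7.03

Midpoints: 2, 6, 10, 14
Σfm = 25×2 + 35×6 + 24×10 + 13×14 = 682
n = Σf = 97
Mean = 682 / 97 = 7.0309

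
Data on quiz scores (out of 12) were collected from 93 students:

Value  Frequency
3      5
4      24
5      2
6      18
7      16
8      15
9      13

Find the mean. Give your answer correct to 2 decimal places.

6.22

Values: 3, 4, 5, 6, 7, 8, 9
Σfx = 5×3 + 24×4 + 2×5 + 18×6 + 16×7 + 15×8 + 13×9 = 578
n = Σf = 93
Mean = 578 / 93 = 6.2151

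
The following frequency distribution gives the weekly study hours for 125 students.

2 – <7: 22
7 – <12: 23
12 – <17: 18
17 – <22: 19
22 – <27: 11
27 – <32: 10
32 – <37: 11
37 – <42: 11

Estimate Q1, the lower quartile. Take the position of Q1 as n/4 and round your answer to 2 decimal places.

9.01

Cumulative frequencies: 22, 45, 63, 82, 93, 103, 114, 125
n = 125; position = n/4 = 31.25.
This falls in the class 7 – <12: L = 7, F = 22, f = 23, h = 5.
Lower quartile ≈ 7 + ((31.25 − 22) / 23) × 5 = 9.0109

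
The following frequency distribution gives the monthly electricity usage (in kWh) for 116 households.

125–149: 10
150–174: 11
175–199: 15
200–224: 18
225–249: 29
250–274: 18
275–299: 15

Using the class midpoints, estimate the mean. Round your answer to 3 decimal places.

221.267

Midpoints: 137, 162, 187, 212, 237, 262, 287
Σfm = 10×137 + 11×162 + 15×187 + 18×212 + 29×237 + 18×262 + 15×287 = 25667
n = Σf = 116
Mean = 25667 / 116 = 221.2672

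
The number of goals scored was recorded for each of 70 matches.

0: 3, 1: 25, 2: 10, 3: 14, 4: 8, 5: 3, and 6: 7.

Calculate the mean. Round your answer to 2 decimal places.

2.51

Values: 0, 1, 2, 3, 4, 5, 6
Σfx = 3×0 + 25×1 + 10×2 + 14×3 + 8×4 + 3×5 + 7×6 = 176
n = Σf = 70
Mean = 176 / 70 = 2.5143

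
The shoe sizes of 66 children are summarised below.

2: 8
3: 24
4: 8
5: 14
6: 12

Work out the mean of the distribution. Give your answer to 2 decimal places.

Values: 2, 3, 4, 5, 6
Σfx = 8×2 + 24×3 + 8×4 + 14×5 + 12×6 = 262
n = Σf = 66
Mean = 262 / 66 = 3.9697

3.97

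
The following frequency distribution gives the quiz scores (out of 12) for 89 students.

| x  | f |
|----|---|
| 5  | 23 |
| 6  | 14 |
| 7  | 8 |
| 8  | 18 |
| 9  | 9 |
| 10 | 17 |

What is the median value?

7

Cumulative frequencies: 23, 37, 45, 63, 72, 89
n = 89, so the median is the value in position (n+1)/2 = 45.
Position 45 falls at value 7.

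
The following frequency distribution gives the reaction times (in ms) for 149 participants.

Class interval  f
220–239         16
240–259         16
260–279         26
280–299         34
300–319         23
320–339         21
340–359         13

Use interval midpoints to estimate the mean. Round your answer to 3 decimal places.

Midpoints: 229.5, 249.5, 269.5, 289.5, 309.5, 329.5, 349.5
Σfm = 16×229.5 + 16×249.5 + 26×269.5 + 34×289.5 + 23×309.5 + 21×329.5 + 13×349.5 = 43095.5
n = Σf = 149
Mean = 43095.5 / 149 = 289.2315

289.232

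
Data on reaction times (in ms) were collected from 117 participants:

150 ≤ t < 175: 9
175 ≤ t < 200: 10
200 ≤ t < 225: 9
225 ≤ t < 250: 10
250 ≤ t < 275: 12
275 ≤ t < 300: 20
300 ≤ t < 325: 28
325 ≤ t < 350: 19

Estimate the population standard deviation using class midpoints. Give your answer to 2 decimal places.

55.18

Midpoints: 162.5, 187.5, 212.5, 237.5, 262.5, 287.5, 312.5, 337.5
n = 117, Σfm = 31687.5, mean = 270.8333
Σfm² = 8938281.25
Σf(m − x̄)² = Σfm² − (Σfm)²/n = 8938281.25 − 31687.5²/117 = 356250.0000
Population variance = 356250.0000 / 117 = 3044.8718
Standard deviation = √3044.8718 = 55.1804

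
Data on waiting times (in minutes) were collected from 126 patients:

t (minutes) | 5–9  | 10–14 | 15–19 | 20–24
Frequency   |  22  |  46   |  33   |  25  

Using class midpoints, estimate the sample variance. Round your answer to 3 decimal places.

25.094

Midpoints: 7, 12, 17, 22
n = 126, Σfm = 1817, mean = 14.4206
Σfm² = 29339
Σf(m − x̄)² = Σfm² − (Σfm)²/n = 29339 − 1817²/126 = 3136.7063
Sample variance = 3136.7063 / 125 = 25.0937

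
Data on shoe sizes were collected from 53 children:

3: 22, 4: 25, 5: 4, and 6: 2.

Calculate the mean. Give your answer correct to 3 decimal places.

Values: 3, 4, 5, 6
Σfx = 22×3 + 25×4 + 4×5 + 2×6 = 198
n = Σf = 53
Mean = 198 / 53 = 3.7358

3.736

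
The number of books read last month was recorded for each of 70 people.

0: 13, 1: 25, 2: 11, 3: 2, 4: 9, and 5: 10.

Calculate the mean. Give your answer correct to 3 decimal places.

1.986

Values: 0, 1, 2, 3, 4, 5
Σfx = 13×0 + 25×1 + 11×2 + 2×3 + 9×4 + 10×5 = 139
n = Σf = 70
Mean = 139 / 70 = 1.9857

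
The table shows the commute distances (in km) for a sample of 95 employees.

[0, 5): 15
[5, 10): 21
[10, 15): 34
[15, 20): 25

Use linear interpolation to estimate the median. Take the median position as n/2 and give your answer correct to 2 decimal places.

Cumulative frequencies: 15, 36, 70, 95
n = 95; position = n/2 = 47.5.
This falls in the class [10, 15): L = 10, F = 36, f = 34, h = 5.
Median ≈ 10 + ((47.5 − 36) / 34) × 5 = 11.6912

11.69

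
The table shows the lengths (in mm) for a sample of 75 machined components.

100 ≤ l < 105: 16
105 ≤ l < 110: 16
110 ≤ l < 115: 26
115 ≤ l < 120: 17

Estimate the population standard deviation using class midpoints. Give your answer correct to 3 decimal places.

5.297

Midpoints: 102.5, 107.5, 112.5, 117.5
n = 75, Σfm = 8282.5, mean = 110.4333
Σfm² = 916768.75
Σf(m − x̄)² = Σfm² − (Σfm)²/n = 916768.75 − 8282.5²/75 = 2104.6667
Population variance = 2104.6667 / 75 = 28.0622
Standard deviation = √28.0622 = 5.2974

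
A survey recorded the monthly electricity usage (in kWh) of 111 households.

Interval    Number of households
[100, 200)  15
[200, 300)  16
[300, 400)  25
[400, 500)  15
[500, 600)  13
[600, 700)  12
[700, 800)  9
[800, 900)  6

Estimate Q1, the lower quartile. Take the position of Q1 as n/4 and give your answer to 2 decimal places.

279.69

Cumulative frequencies: 15, 31, 56, 71, 84, 96, 105, 111
n = 111; position = n/4 = 27.75.
This falls in the class [200, 300): L = 200, F = 15, f = 16, h = 100.
Lower quartile ≈ 200 + ((27.75 − 15) / 16) × 100 = 279.6875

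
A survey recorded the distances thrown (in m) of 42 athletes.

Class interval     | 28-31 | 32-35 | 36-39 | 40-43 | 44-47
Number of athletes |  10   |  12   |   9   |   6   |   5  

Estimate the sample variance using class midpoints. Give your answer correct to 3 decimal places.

28.060

Midpoints: 29.5, 33.5, 37.5, 41.5, 45.5
n = 42, Σfm = 1511, mean = 35.9762
Σfm² = 55510.5
Σf(m − x̄)² = Σfm² − (Σfm)²/n = 55510.5 − 1511²/42 = 1150.4762
Sample variance = 1150.4762 / 41 = 28.0604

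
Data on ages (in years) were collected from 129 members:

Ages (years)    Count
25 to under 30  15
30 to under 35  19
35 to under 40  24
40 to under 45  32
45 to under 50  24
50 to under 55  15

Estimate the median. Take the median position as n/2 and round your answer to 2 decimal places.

Cumulative frequencies: 15, 34, 58, 90, 114, 129
n = 129; position = n/2 = 64.5.
This falls in the class 40 to under 45: L = 40, F = 58, f = 32, h = 5.
Median ≈ 40 + ((64.5 − 58) / 32) × 5 = 41.0156

41.02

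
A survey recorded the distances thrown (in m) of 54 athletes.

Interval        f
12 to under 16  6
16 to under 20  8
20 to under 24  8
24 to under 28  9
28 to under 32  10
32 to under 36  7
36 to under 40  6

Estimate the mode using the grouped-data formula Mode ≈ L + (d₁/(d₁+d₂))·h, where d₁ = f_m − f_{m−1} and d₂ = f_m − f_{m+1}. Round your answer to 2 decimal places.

Modal class: 28 to under 32 (highest frequency 10).
d₁ = 10 − 9 = 1, d₂ = 10 − 7 = 3
Mode ≈ 28 + (1/(1+3)) × 4 = 28 + 1.0000 = 29.0000

29.00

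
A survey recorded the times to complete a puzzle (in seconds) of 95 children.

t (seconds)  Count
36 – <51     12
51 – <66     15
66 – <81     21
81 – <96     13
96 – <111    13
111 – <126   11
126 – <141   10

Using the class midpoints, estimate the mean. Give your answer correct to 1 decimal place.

85.0

Midpoints: 43.5, 58.5, 73.5, 88.5, 103.5, 118.5, 133.5
Σfm = 12×43.5 + 15×58.5 + 21×73.5 + 13×88.5 + 13×103.5 + 11×118.5 + 10×133.5 = 8077.5
n = Σf = 95
Mean = 8077.5 / 95 = 85.0263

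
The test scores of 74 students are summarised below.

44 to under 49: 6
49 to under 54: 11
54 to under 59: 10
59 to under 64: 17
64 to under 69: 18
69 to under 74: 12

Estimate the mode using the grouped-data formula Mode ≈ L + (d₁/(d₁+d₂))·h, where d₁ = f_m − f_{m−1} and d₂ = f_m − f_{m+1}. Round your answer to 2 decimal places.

64.71

Modal class: 64 to under 69 (highest frequency 18).
d₁ = 18 − 17 = 1, d₂ = 18 − 12 = 6
Mode ≈ 64 + (1/(1+6)) × 5 = 64 + 0.7143 = 64.7143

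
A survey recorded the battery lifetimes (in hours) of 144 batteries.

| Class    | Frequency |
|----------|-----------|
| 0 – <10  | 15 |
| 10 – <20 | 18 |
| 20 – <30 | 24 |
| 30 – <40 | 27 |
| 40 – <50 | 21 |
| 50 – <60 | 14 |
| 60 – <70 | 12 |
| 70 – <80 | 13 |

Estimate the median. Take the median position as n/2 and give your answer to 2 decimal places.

Cumulative frequencies: 15, 33, 57, 84, 105, 119, 131, 144
n = 144; position = n/2 = 72.
This falls in the class 30 – <40: L = 30, F = 57, f = 27, h = 10.
Median ≈ 30 + ((72 − 57) / 27) × 10 = 35.5556

35.56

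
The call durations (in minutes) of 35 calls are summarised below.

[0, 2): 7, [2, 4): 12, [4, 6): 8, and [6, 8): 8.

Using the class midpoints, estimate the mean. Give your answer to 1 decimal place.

4.0

Midpoints: 1, 3, 5, 7
Σfm = 7×1 + 12×3 + 8×5 + 8×7 = 139
n = Σf = 35
Mean = 139 / 35 = 3.9714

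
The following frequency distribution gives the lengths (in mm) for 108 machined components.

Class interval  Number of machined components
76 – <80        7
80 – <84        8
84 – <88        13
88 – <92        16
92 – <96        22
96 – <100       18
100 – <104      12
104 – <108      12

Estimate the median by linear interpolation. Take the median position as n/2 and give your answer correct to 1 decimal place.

93.8

Cumulative frequencies: 7, 15, 28, 44, 66, 84, 96, 108
n = 108; position = n/2 = 54.
This falls in the class 92 – <96: L = 92, F = 44, f = 22, h = 4.
Median ≈ 92 + ((54 − 44) / 22) × 4 = 93.8182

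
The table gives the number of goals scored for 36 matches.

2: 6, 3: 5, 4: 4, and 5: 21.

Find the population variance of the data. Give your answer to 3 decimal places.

Values: 2, 3, 4, 5
n = 36, Σfx = 148, mean = 4.1111
Σfx² = 658
Σf(x − x̄)² = Σfx² − (Σfx)²/n = 658 − 148²/36 = 49.5556
Population variance = 49.5556 / 36 = 1.3765

1.377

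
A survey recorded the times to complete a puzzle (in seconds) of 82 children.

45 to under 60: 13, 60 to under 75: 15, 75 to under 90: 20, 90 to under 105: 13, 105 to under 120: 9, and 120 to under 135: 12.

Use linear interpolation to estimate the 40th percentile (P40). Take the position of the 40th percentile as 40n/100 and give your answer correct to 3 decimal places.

Cumulative frequencies: 13, 28, 48, 61, 70, 82
n = 82; position = 40n/100 = 32.8.
This falls in the class 75 to under 90: L = 75, F = 28, f = 20, h = 15.
40th percentile ≈ 75 + ((32.8 − 28) / 20) × 15 = 78.6000

78.600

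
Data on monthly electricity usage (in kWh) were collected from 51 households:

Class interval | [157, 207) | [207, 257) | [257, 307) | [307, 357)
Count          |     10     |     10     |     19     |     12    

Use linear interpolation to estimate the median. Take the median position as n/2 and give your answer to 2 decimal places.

Cumulative frequencies: 10, 20, 39, 51
n = 51; position = n/2 = 25.5.
This falls in the class [257, 307): L = 257, F = 20, f = 19, h = 50.
Median ≈ 257 + ((25.5 − 20) / 19) × 50 = 271.4737

271.47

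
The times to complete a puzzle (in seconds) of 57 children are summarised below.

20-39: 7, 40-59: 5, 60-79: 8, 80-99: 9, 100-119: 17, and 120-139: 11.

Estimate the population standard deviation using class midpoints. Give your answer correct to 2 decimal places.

32.66

Midpoints: 29.5, 49.5, 69.5, 89.5, 109.5, 129.5
n = 57, Σfm = 5101.5, mean = 89.5000
Σfm² = 517384.25
Σf(m − x̄)² = Σfm² − (Σfm)²/n = 517384.25 − 5101.5²/57 = 60800.0000
Population variance = 60800.0000 / 57 = 1066.6667
Standard deviation = √1066.6667 = 32.6599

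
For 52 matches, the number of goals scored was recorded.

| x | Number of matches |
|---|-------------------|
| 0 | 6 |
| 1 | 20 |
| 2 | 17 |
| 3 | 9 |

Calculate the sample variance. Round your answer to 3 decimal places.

0.840

Values: 0, 1, 2, 3
n = 52, Σfx = 81, mean = 1.5577
Σfx² = 169
Σf(x − x̄)² = Σfx² − (Σfx)²/n = 169 − 81²/52 = 42.8269
Sample variance = 42.8269 / 51 = 0.8397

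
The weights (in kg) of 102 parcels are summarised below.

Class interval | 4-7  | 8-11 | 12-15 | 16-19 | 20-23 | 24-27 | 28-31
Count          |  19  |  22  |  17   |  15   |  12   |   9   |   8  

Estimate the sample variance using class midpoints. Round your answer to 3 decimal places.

56.371

Midpoints: 5.5, 9.5, 13.5, 17.5, 21.5, 25.5, 29.5
n = 102, Σfm = 1529, mean = 14.9902
Σfm² = 28613.5
Σf(m − x̄)² = Σfm² − (Σfm)²/n = 28613.5 − 1529²/102 = 5693.4902
Sample variance = 5693.4902 / 101 = 56.3712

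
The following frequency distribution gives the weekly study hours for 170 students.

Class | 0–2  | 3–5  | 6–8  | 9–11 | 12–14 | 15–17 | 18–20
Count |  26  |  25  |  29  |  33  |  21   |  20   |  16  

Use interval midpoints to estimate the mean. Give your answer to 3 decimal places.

9.153

Midpoints: 1, 4, 7, 10, 13, 16, 19
Σfm = 26×1 + 25×4 + 29×7 + 33×10 + 21×13 + 20×16 + 16×19 = 1556
n = Σf = 170
Mean = 1556 / 170 = 9.1529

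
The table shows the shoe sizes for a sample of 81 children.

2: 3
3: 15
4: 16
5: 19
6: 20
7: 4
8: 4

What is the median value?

Cumulative frequencies: 3, 18, 34, 53, 73, 77, 81
n = 81, so the median is the value in position (n+1)/2 = 41.
Position 41 falls at value 5.

5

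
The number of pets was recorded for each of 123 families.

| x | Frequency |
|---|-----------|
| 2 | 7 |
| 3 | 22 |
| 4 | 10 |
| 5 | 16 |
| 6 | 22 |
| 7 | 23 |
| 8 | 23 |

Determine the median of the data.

Cumulative frequencies: 7, 29, 39, 55, 77, 100, 123
n = 123, so the median is the value in position (n+1)/2 = 62.
Position 62 falls at value 6.

6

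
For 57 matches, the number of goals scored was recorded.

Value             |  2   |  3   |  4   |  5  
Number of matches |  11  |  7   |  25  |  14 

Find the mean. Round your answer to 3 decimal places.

Values: 2, 3, 4, 5
Σfx = 11×2 + 7×3 + 25×4 + 14×5 = 213
n = Σf = 57
Mean = 213 / 57 = 3.7368

3.737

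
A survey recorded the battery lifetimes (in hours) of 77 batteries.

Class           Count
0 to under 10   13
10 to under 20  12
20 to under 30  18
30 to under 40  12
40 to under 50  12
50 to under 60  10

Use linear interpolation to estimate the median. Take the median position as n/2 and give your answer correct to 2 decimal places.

Cumulative frequencies: 13, 25, 43, 55, 67, 77
n = 77; position = n/2 = 38.5.
This falls in the class 20 to under 30: L = 20, F = 25, f = 18, h = 10.
Median ≈ 20 + ((38.5 − 25) / 18) × 10 = 27.5000

27.50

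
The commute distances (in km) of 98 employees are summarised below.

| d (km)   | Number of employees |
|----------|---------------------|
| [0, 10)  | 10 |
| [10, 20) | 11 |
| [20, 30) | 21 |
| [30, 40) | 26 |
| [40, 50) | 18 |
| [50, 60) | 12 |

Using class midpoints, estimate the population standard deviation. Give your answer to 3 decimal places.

14.680

Midpoints: 5, 15, 25, 35, 45, 55
n = 98, Σfm = 3120, mean = 31.8367
Σfm² = 120450
Σf(m − x̄)² = Σfm² − (Σfm)²/n = 120450 − 3120²/98 = 21119.3878
Population variance = 21119.3878 / 98 = 215.5040
Standard deviation = √215.5040 = 14.6801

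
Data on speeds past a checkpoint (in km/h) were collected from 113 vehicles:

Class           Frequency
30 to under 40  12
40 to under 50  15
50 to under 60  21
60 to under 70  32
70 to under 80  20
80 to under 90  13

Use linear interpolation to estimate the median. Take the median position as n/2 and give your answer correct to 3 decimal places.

Cumulative frequencies: 12, 27, 48, 80, 100, 113
n = 113; position = n/2 = 56.5.
This falls in the class 60 to under 70: L = 60, F = 48, f = 32, h = 10.
Median ≈ 60 + ((56.5 − 48) / 32) × 10 = 62.6562

62.656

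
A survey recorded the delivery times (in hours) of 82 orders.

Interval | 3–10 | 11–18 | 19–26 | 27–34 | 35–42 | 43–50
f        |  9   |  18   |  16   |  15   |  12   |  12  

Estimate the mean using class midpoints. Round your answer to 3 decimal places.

26.305

Midpoints: 6.5, 14.5, 22.5, 30.5, 38.5, 46.5
Σfm = 9×6.5 + 18×14.5 + 16×22.5 + 15×30.5 + 12×38.5 + 12×46.5 = 2157
n = Σf = 82
Mean = 2157 / 82 = 26.3049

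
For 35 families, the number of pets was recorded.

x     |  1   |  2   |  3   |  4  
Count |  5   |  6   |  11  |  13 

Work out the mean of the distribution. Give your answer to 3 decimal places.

2.914

Values: 1, 2, 3, 4
Σfx = 5×1 + 6×2 + 11×3 + 13×4 = 102
n = Σf = 35
Mean = 102 / 35 = 2.9143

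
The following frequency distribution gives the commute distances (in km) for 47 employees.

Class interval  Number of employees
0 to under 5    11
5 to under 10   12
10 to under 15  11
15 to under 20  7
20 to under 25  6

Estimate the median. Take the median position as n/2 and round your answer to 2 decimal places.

Cumulative frequencies: 11, 23, 34, 41, 47
n = 47; position = n/2 = 23.5.
This falls in the class 10 to under 15: L = 10, F = 23, f = 11, h = 5.
Median ≈ 10 + ((23.5 − 23) / 11) × 5 = 10.2273

10.23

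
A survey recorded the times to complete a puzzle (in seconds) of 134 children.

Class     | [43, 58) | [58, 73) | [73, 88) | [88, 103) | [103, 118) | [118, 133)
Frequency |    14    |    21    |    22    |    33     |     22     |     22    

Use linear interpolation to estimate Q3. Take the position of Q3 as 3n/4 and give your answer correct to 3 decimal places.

Cumulative frequencies: 14, 35, 57, 90, 112, 134
n = 134; position = 3n/4 = 100.5.
This falls in the class [103, 118): L = 103, F = 90, f = 22, h = 15.
Upper quartile ≈ 103 + ((100.5 − 90) / 22) × 15 = 110.1591

110.159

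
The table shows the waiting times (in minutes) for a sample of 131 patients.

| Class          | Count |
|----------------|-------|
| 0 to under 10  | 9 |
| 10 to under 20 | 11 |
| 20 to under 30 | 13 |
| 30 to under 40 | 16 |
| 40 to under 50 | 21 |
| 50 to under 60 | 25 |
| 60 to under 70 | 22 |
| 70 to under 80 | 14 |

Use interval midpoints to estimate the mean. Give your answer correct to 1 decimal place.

Midpoints: 5, 15, 25, 35, 45, 55, 65, 75
Σfm = 9×5 + 11×15 + 13×25 + 16×35 + 21×45 + 25×55 + 22×65 + 14×75 = 5895
n = Σf = 131
Mean = 5895 / 131 = 45.0000

45.0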